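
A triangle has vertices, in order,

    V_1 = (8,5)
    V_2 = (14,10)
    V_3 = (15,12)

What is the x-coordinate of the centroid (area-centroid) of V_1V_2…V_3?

37/3

Apply Gauss's area formula. First the cross-terms c_i = x_i·y_{i+1} − x_{i+1}·y_i:
  10, 18, -21  ⇒  2A = 7, A = 3.5.
Then Σ (x_i + x_{i+1})·c_i = 259, so x̄ = 259 / (6·3.5) = 37/3.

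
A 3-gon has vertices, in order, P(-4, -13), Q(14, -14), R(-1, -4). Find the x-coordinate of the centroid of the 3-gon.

Apply the shoelace formula. First the cross-terms c_i = x_i·y_{i+1} − x_{i+1}·y_i:
  238, -70, -3  ⇒  2A = 165, A = 82.5.
Then Σ (x_i + x_{i+1})·c_i = 1485, so x̄ = 1485 / (6·82.5) = 3.

3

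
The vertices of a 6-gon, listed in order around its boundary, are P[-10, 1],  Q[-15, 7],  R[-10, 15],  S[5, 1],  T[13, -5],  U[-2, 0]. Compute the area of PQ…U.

Apply the surveyor's formula: 2A = Σ (x_i·y_{i+1} − x_{i+1}·y_i), indices taken mod 6.
P→Q: (-10)(7) − (-15)(1) = -55
Q→R: (-15)(15) − (-10)(7) = -155
R→S: (-10)(1) − (5)(15) = -85
S→T: (5)(-5) − (13)(1) = -38
T→U: (13)(0) − (-2)(-5) = -10
U→P: (-2)(1) − (-10)(0) = -2
Σ = -345
Area = |Σ|/2 = 172.5.

172.5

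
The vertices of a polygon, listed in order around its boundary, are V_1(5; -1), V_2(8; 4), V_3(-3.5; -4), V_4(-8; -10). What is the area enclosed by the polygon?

35.5

Apply Gauss's area formula: 2A = Σ (x_i·y_{i+1} − x_{i+1}·y_i), indices taken mod 4.
Σ = (28) + (-18) + (3) + (58) = 71
Area = |Σ|/2 = 35.5.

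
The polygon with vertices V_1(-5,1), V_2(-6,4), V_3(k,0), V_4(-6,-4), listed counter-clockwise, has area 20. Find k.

Write out the shoelace sum; only the two edges meeting at V_3 involve k:
2·Area = [((-6)·0 − k·4) + (k·(-4) − (-6)·0)] + -40
       = -8·k + -40 = 40
⇒ k = -10.

-10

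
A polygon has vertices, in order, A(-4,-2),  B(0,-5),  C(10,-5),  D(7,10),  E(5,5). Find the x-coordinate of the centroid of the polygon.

Apply the shoelace formula. First the cross-terms c_i = x_i·y_{i+1} − x_{i+1}·y_i:
  20, 50, 135, -15, 10  ⇒  2A = 200, A = 100.
Then Σ (x_i + x_{i+1})·c_i = 2545, so x̄ = 2545 / (6·100) = 509/120.

509/120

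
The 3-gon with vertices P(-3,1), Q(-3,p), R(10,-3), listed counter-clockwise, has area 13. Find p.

Write out the shoelace sum; only the two edges meeting at Q involve p:
2·Area = [((-3)·p − (-3)·1) + ((-3)·(-3) − 10·p)] + 1
       = -13·p + 13 = 26
⇒ p = -1.

-1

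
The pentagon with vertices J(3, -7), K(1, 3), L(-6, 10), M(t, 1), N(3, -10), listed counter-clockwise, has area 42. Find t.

Write out the shoelace sum; only the two edges meeting at M involve t:
2·Area = [((-6)·1 − t·10) + (t·(-10) − 3·1)] + 53
       = -20·t + 44 = 84
⇒ t = -2.

-2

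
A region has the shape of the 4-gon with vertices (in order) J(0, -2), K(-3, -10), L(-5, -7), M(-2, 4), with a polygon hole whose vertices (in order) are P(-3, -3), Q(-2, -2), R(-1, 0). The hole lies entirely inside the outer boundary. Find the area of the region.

32

Outer boundary:
Σ = (-6) + (-29) + (-34) + (4) = -65
Area = |Σ|/2 = 32.5.
Hole:
Apply Gauss's area formula: 2A = Σ (x_i·y_{i+1} − x_{i+1}·y_i), indices taken mod 3.
P→Q: (-3)(-2) − (-2)(-3) = 0
Q→R: (-2)(0) − (-1)(-2) = -2
R→P: (-1)(-3) − (-3)(0) = 3
Σ = 1
Area = |Σ|/2 = 0.5.
Net area = 32.5 − 0.5 = 32.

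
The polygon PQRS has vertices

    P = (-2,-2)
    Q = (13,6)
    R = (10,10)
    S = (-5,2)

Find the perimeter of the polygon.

44

|PQ| = √((15)² + (8)²) = √289 = 17
|QR| = √((-3)² + (4)²) = √25 = 5
|RS| = √((-15)² + (-8)²) = √289 = 17
|SP| = √((3)² + (-4)²) = √25 = 5
Perimeter = 17 + 5 + 17 + 5 = 44.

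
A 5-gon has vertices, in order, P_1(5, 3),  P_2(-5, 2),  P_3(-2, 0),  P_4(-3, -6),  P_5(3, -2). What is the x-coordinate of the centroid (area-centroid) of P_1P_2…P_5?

Apply the shoelace (surveyor's) formula. First the cross-terms c_i = x_i·y_{i+1} − x_{i+1}·y_i:
  25, 4, 12, 24, 19  ⇒  2A = 84, A = 42.
Then Σ (x_i + x_{i+1})·c_i = 64, so x̄ = 64 / (6·42) = 16/63.

16/63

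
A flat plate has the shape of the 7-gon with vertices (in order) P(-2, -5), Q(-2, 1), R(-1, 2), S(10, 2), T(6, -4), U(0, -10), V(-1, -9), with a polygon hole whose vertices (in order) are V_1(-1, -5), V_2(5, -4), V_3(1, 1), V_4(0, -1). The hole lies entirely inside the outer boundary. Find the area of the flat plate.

Outer boundary:
Apply the surveyor's formula: 2A = Σ (x_i·y_{i+1} − x_{i+1}·y_i), indices taken mod 7.
Cross-terms: -12, -3, -22, -52, -60, -10, -13  ⇒  Σ = -172
Area = |Σ|/2 = 86.
Hole:
V_1→V_2: (-1)(-4) − (5)(-5) = 29
V_2→V_3: (5)(1) − (1)(-4) = 9
V_3→V_4: (1)(-1) − (0)(1) = -1
V_4→V_1: (0)(-5) − (-1)(-1) = -1
Σ = 36
Area = |Σ|/2 = 18.
Net area = 86 − 18 = 68.

68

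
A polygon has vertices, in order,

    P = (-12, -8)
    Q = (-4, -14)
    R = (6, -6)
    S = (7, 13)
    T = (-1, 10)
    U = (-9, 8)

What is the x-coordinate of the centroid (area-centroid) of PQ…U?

-250/123

Apply the shoelace (surveyor's) formula. First the cross-terms c_i = x_i·y_{i+1} − x_{i+1}·y_i:
  136, 108, 120, 83, 82, 168  ⇒  2A = 697, A = 348.5.
Then Σ (x_i + x_{i+1})·c_i = -4250, so x̄ = -4250 / (6·348.5) = -250/123.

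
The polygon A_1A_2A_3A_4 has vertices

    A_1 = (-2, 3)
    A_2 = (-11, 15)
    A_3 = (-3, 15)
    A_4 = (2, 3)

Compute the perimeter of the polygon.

40

|A_1A_2| = √((-9)² + (12)²) = √225 = 15
|A_2A_3| = √((8)² + (0)²) = √64 = 8
|A_3A_4| = √((5)² + (-12)²) = √169 = 13
|A_4A_1| = √((-4)² + (0)²) = √16 = 4
Perimeter = 15 + 8 + 13 + 4 = 40.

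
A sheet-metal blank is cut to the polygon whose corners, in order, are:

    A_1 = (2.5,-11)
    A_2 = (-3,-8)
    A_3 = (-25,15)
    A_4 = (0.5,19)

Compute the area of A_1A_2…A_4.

Apply the shoelace formula: 2A = Σ (x_i·y_{i+1} − x_{i+1}·y_i), indices taken mod 4.
A_1→A_2: (2.5)(-8) − (-3)(-11) = -53
A_2→A_3: (-3)(15) − (-25)(-8) = -245
A_3→A_4: (-25)(19) − (0.5)(15) = -482.5
A_4→A_1: (0.5)(-11) − (2.5)(19) = -53
Σ = -833.5
Area = |Σ|/2 = 416.75.

416.75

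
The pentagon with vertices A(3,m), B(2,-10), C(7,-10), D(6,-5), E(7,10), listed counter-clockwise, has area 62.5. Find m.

3

Write out the shoelace sum; only the two edges meeting at A involve m:
2·Area = [(7·m − 3·10) + (3·(-10) − 2·m)] + 170
       = 5·m + 110 = 125
⇒ m = 3.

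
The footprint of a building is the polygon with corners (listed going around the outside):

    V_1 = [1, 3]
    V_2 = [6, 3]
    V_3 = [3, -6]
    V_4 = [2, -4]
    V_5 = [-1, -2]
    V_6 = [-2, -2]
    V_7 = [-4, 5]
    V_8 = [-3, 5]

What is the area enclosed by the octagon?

Apply the shoelace formula: 2A = Σ (x_i·y_{i+1} − x_{i+1}·y_i), indices taken mod 8.
V_1→V_2: (1)(3) − (6)(3) = -15
V_2→V_3: (6)(-6) − (3)(3) = -45
V_3→V_4: (3)(-4) − (2)(-6) = 0
V_4→V_5: (2)(-2) − (-1)(-4) = -8
V_5→V_6: (-1)(-2) − (-2)(-2) = -2
V_6→V_7: (-2)(5) − (-4)(-2) = -18
V_7→V_8: (-4)(5) − (-3)(5) = -5
V_8→V_1: (-3)(3) − (1)(5) = -14
Σ = -107
Area = |Σ|/2 = 53.5.

53.5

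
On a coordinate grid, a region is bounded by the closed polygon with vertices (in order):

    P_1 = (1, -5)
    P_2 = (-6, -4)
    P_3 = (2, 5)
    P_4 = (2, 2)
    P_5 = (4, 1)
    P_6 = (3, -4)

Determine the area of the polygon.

Apply the surveyor's formula: 2A = Σ (x_i·y_{i+1} − x_{i+1}·y_i), indices taken mod 6.
P_1→P_2: (1)(-4) − (-6)(-5) = -34
P_2→P_3: (-6)(5) − (2)(-4) = -22
P_3→P_4: (2)(2) − (2)(5) = -6
P_4→P_5: (2)(1) − (4)(2) = -6
P_5→P_6: (4)(-4) − (3)(1) = -19
P_6→P_1: (3)(-5) − (1)(-4) = -11
Σ = -98
Area = |Σ|/2 = 49.

49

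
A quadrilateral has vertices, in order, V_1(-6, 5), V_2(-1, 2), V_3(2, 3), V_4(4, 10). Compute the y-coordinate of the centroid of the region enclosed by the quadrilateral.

Apply the shoelace (surveyor's) formula. First the cross-terms c_i = x_i·y_{i+1} − x_{i+1}·y_i:
  -7, -7, 8, 80  ⇒  2A = 74, A = 37.
Then Σ (y_i + y_{i+1})·c_i = 1220, so ȳ = 1220 / (6·37) = 610/111.

610/111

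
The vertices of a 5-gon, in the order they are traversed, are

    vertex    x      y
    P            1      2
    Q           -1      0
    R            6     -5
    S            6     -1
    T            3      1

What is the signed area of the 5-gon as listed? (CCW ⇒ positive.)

Apply Gauss's area formula: 2A = Σ (x_i·y_{i+1} − x_{i+1}·y_i), indices taken mod 5.
Σ = (2) + (5) + (24) + (9) + (5) = 45
Signed area = Σ/2 = 22.5 (positive ⇒ counter-clockwise traversal).

22.5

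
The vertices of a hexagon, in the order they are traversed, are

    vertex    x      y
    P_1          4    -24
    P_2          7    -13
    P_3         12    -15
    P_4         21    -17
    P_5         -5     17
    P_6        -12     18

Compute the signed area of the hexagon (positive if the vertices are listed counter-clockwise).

Cross-terms: 116, 51, 111, 272, 114, 216  ⇒  Σ = 880
Signed area = Σ/2 = 440 (positive ⇒ counter-clockwise traversal).

440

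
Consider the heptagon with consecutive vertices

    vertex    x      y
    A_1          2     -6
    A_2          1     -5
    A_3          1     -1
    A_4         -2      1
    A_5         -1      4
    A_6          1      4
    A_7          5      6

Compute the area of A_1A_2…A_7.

Apply Gauss's area formula: 2A = Σ (x_i·y_{i+1} − x_{i+1}·y_i), indices taken mod 7.
Σ = (-4) + (4) + (-1) + (-7) + (-8) + (-14) + (-42) = -72
Area = |Σ|/2 = 36.

36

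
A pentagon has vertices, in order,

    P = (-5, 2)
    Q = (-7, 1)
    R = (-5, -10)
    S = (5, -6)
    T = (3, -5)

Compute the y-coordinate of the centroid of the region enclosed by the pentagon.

Apply the surveyor's formula. First the cross-terms c_i = x_i·y_{i+1} − x_{i+1}·y_i:
  9, 75, 80, -7, -19  ⇒  2A = 138, A = 69.
Then Σ (y_i + y_{i+1})·c_i = -1794, so ȳ = -1794 / (6·69) = -13/3.

-13/3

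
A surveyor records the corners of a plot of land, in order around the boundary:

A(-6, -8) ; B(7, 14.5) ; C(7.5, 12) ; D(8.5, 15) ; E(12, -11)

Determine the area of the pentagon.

240.375

Cross-terms: -31, -24.75, 10.5, -273.5, -162  ⇒  Σ = -480.75
Area = |Σ|/2 = 240.375.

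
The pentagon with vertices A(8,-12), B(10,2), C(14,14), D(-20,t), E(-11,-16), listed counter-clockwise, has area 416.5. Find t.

Write out the shoelace sum; only the two edges meeting at D involve t:
2·Area = [(14·t − (-20)·14) + ((-20)·(-16) − (-11)·t)] + 508
       = 25·t + 1108 = 833
⇒ t = -11.

-11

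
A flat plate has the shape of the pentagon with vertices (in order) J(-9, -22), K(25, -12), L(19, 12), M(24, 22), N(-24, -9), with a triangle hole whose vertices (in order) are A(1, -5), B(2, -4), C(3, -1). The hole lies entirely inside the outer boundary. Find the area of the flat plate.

1036.5

Outer boundary:
Apply the shoelace (surveyor's) formula: 2A = Σ (x_i·y_{i+1} − x_{i+1}·y_i), indices taken mod 5.
Cross-terms: 658, 528, 130, 312, 447  ⇒  Σ = 2075
Area = |Σ|/2 = 1037.5.
Hole:
Apply the shoelace formula: 2A = Σ (x_i·y_{i+1} − x_{i+1}·y_i), indices taken mod 3.
Σ = (6) + (10) + (-14) = 2
Area = |Σ|/2 = 1.
Net area = 1037.5 − 1 = 1036.5.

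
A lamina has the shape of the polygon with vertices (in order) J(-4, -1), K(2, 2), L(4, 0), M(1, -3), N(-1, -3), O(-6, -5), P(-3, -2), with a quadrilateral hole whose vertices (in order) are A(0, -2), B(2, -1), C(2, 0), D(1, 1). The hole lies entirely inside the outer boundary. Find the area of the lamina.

23.5

Outer boundary:
Apply Gauss's area formula: 2A = Σ (x_i·y_{i+1} − x_{i+1}·y_i), indices taken mod 7.
J→K: (-4)(2) − (2)(-1) = -6
K→L: (2)(0) − (4)(2) = -8
L→M: (4)(-3) − (1)(0) = -12
M→N: (1)(-3) − (-1)(-3) = -6
N→O: (-1)(-5) − (-6)(-3) = -13
O→P: (-6)(-2) − (-3)(-5) = -3
P→J: (-3)(-1) − (-4)(-2) = -5
Σ = -53
Area = |Σ|/2 = 26.5.
Hole:
Σ = (4) + (2) + (2) + (-2) = 6
Area = |Σ|/2 = 3.
Net area = 26.5 − 3 = 23.5.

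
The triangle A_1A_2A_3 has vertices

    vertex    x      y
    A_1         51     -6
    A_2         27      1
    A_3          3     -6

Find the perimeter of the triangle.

|A_1A_2| = √((-24)² + (7)²) = √625 = 25
|A_2A_3| = √((-24)² + (-7)²) = √625 = 25
|A_3A_1| = √((48)² + (0)²) = √2304 = 48
Perimeter = 25 + 25 + 48 = 98.

98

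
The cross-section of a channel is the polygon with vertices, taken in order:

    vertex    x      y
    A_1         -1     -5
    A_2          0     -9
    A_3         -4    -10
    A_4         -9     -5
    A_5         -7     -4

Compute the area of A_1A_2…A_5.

32.5

Σ = (9) + (-36) + (-70) + (1) + (31) = -65
Area = |Σ|/2 = 32.5.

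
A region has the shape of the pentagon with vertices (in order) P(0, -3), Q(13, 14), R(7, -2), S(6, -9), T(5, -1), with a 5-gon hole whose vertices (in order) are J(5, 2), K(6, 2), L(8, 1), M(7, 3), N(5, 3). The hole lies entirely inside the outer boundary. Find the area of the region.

53

Outer boundary:
Apply the shoelace (surveyor's) formula: 2A = Σ (x_i·y_{i+1} − x_{i+1}·y_i), indices taken mod 5.
Cross-terms: 39, -124, -51, 39, -15  ⇒  Σ = -112
Area = |Σ|/2 = 56.
Hole:
Apply the surveyor's formula: 2A = Σ (x_i·y_{i+1} − x_{i+1}·y_i), indices taken mod 5.
Cross-terms: -2, -10, 17, 6, -5  ⇒  Σ = 6
Area = |Σ|/2 = 3.
Net area = 56 − 3 = 53.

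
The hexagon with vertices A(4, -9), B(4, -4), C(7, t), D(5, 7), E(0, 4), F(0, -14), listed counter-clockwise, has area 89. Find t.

The doubled signed area Σ (x_i y_{i+1} − x_{i+1} y_i) is linear in t.
With t=0 it equals 173; the coefficient of t is -1 (from the two edges through C).
So -1·t + 173 = 2·89 = 178 ⇒ t = -5.

-5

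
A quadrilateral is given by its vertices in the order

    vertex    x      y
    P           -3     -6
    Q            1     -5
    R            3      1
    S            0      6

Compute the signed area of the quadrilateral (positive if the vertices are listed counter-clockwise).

36.5

Apply Gauss's area formula: 2A = Σ (x_i·y_{i+1} − x_{i+1}·y_i), indices taken mod 4.
Cross-terms: 21, 16, 18, 18  ⇒  Σ = 73
Signed area = Σ/2 = 36.5 (positive ⇒ counter-clockwise traversal).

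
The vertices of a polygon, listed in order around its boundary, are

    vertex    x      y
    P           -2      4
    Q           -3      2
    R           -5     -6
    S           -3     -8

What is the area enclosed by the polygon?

Apply the surveyor's formula: 2A = Σ (x_i·y_{i+1} − x_{i+1}·y_i), indices taken mod 4.
Σ = (8) + (28) + (22) + (-28) = 30
Area = |Σ|/2 = 15.

15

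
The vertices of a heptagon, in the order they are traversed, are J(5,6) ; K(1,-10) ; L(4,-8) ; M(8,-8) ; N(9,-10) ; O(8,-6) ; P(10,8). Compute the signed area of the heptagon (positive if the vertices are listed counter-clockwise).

Apply the shoelace (surveyor's) formula: 2A = Σ (x_i·y_{i+1} − x_{i+1}·y_i), indices taken mod 7.
Σ = (-56) + (32) + (32) + (-8) + (26) + (124) + (20) = 170
Signed area = Σ/2 = 85 (positive ⇒ counter-clockwise traversal).

85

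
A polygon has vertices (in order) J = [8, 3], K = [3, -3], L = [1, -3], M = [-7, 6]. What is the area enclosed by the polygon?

Apply the shoelace formula: 2A = Σ (x_i·y_{i+1} − x_{i+1}·y_i), indices taken mod 4.
Σ = (-33) + (-6) + (-15) + (-69) = -123
Area = |Σ|/2 = 61.5.

61.5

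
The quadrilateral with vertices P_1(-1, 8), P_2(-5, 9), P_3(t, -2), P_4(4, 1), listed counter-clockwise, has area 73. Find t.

-8

Write out the shoelace sum; only the two edges meeting at P_3 involve t:
2·Area = [((-5)·(-2) − t·9) + (t·1 − 4·(-2))] + 64
       = -8·t + 82 = 146
⇒ t = -8.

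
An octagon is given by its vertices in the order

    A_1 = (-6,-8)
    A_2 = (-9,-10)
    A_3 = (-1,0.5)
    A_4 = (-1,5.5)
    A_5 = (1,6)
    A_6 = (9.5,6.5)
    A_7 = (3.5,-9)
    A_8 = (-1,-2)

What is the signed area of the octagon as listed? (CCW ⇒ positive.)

-110.875

Apply the shoelace (surveyor's) formula: 2A = Σ (x_i·y_{i+1} − x_{i+1}·y_i), indices taken mod 8.
Cross-terms: -12, -14.5, -5, -11.5, -50.5, -108.25, -16, -4  ⇒  Σ = -221.75
Signed area = Σ/2 = -110.875 (negative ⇒ clockwise traversal).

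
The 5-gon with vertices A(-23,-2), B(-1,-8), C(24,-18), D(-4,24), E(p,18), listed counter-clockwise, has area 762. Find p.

-11

The doubled signed area Σ (x_i y_{i+1} − x_{i+1} y_i) is linear in p.
With p=0 it equals 1238; the coefficient of p is -26 (from the two edges through E).
So -26·p + 1238 = 2·762 = 1524 ⇒ p = -11.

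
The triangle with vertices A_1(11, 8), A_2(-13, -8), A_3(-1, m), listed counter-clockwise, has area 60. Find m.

The doubled signed area Σ (x_i y_{i+1} − x_{i+1} y_i) is linear in m.
With m=0 it equals 0; the coefficient of m is -24 (from the two edges through A_3).
So -24·m + 0 = 2·60 = 120 ⇒ m = -5.

-5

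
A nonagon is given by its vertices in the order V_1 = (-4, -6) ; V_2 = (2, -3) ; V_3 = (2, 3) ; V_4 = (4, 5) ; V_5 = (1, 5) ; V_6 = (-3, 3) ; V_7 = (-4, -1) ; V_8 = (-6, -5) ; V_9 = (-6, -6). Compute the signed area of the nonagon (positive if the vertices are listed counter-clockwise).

Σ = (24) + (12) + (-2) + (15) + (18) + (15) + (14) + (6) + (12) = 114
Signed area = Σ/2 = 57 (positive ⇒ counter-clockwise traversal).

57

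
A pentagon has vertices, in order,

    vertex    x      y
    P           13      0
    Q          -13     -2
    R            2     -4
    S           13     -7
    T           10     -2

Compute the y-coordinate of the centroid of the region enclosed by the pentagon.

-25/9

Apply the surveyor's formula. First the cross-terms c_i = x_i·y_{i+1} − x_{i+1}·y_i:
  -26, 56, 38, 44, 26  ⇒  2A = 138, A = 69.
Then Σ (y_i + y_{i+1})·c_i = -1150, so ȳ = -1150 / (6·69) = -25/9.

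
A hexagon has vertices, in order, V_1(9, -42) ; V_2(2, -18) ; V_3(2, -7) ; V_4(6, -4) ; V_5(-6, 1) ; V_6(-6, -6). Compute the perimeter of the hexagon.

|V_1V_2| = √((-7)² + (24)²) = √625 = 25
|V_2V_3| = √((0)² + (11)²) = √121 = 11
|V_3V_4| = √((4)² + (3)²) = √25 = 5
|V_4V_5| = √((-12)² + (5)²) = √169 = 13
|V_5V_6| = √((0)² + (-7)²) = √49 = 7
|V_6V_1| = √((15)² + (-36)²) = √1521 = 39
Perimeter = 25 + 11 + 5 + 13 + 7 + 39 = 100.

100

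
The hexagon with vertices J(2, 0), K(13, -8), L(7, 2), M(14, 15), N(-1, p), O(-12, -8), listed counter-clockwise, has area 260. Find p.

The doubled signed area Σ (x_i y_{i+1} − x_{i+1} y_i) is linear in p.
With p=0 it equals 182; the coefficient of p is 26 (from the two edges through N).
So 26·p + 182 = 2·260 = 520 ⇒ p = 13.

13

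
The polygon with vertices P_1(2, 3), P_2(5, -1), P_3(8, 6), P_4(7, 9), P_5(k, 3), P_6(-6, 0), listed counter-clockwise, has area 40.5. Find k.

The doubled signed area Σ (x_i y_{i+1} − x_{i+1} y_i) is linear in k.
With k=0 it equals 72; the coefficient of k is -9 (from the two edges through P_5).
So -9·k + 72 = 2·40.5 = 81 ⇒ k = -1.

-1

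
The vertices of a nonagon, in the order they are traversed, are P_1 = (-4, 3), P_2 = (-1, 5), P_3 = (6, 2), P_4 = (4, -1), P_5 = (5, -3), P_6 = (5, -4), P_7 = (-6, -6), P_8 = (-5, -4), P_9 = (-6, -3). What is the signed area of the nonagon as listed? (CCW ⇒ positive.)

Apply the surveyor's formula: 2A = Σ (x_i·y_{i+1} − x_{i+1}·y_i), indices taken mod 9.
Σ = (-17) + (-32) + (-14) + (-7) + (-5) + (-54) + (-6) + (-9) + (-30) = -174
Signed area = Σ/2 = -87 (negative ⇒ clockwise traversal).

-87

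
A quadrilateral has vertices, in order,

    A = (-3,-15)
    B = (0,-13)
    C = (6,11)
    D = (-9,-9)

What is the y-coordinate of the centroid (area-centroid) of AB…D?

-125/27

Apply Gauss's area formula. First the cross-terms c_i = x_i·y_{i+1} − x_{i+1}·y_i:
  39, 78, 45, 108  ⇒  2A = 270, A = 135.
Then Σ (y_i + y_{i+1})·c_i = -3750, so ȳ = -3750 / (6·135) = -125/27.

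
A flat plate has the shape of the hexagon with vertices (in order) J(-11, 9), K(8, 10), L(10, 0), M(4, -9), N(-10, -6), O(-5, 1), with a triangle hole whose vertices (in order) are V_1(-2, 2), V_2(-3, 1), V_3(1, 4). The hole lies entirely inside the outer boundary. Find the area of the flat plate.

Outer boundary:
Apply the shoelace formula: 2A = Σ (x_i·y_{i+1} − x_{i+1}·y_i), indices taken mod 6.
Σ = (-182) + (-100) + (-90) + (-114) + (-40) + (-34) = -560
Area = |Σ|/2 = 280.
Hole:
Apply Gauss's area formula: 2A = Σ (x_i·y_{i+1} − x_{i+1}·y_i), indices taken mod 3.
Σ = (4) + (-13) + (10) = 1
Area = |Σ|/2 = 0.5.
Net area = 280 − 0.5 = 279.5.

279.5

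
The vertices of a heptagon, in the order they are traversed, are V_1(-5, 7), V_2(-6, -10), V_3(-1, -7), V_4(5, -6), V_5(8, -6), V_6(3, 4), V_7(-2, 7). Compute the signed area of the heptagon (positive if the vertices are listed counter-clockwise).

Cross-terms: 92, 32, 41, 18, 50, 29, 21  ⇒  Σ = 283
Signed area = Σ/2 = 141.5 (positive ⇒ counter-clockwise traversal).

141.5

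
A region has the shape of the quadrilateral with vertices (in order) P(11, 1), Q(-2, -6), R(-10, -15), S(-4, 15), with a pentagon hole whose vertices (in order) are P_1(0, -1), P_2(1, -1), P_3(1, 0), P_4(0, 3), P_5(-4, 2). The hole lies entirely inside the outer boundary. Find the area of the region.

Outer boundary:
Σ = (-64) + (-30) + (-210) + (-169) = -473
Area = |Σ|/2 = 236.5.
Hole:
Apply the surveyor's formula: 2A = Σ (x_i·y_{i+1} − x_{i+1}·y_i), indices taken mod 5.
Σ = (1) + (1) + (3) + (12) + (4) = 21
Area = |Σ|/2 = 10.5.
Net area = 236.5 − 10.5 = 226.

226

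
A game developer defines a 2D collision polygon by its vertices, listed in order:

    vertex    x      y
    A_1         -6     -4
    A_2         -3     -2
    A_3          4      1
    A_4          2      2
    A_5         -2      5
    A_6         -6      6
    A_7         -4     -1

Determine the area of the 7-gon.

41.5

Apply the surveyor's formula: 2A = Σ (x_i·y_{i+1} − x_{i+1}·y_i), indices taken mod 7.
Cross-terms: 0, 5, 6, 14, 18, 30, 10  ⇒  Σ = 83
Area = |Σ|/2 = 41.5.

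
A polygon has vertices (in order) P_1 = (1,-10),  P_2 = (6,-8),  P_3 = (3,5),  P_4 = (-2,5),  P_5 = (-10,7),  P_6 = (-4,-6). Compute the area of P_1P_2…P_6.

150.5

Σ = (52) + (54) + (25) + (36) + (88) + (46) = 301
Area = |Σ|/2 = 150.5.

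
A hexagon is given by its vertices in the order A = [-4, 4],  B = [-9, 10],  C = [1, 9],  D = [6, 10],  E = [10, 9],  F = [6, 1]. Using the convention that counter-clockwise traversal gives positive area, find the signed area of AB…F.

A→B: (-4)(10) − (-9)(4) = -4
B→C: (-9)(9) − (1)(10) = -91
C→D: (1)(10) − (6)(9) = -44
D→E: (6)(9) − (10)(10) = -46
E→F: (10)(1) − (6)(9) = -44
F→A: (6)(4) − (-4)(1) = 28
Σ = -201
Signed area = Σ/2 = -100.5 (negative ⇒ clockwise traversal).

-100.5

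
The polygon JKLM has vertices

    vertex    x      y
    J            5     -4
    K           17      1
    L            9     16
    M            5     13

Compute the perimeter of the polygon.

|JK| = √((12)² + (5)²) = √169 = 13
|KL| = √((-8)² + (15)²) = √289 = 17
|LM| = √((-4)² + (-3)²) = √25 = 5
|MJ| = √((0)² + (-17)²) = √289 = 17
Perimeter = 13 + 17 + 5 + 17 = 52.

52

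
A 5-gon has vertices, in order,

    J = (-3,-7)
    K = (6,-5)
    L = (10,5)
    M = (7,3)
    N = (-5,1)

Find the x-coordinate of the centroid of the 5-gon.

553/288

Apply Gauss's area formula. First the cross-terms c_i = x_i·y_{i+1} − x_{i+1}·y_i:
  57, 80, -5, 22, 38  ⇒  2A = 192, A = 96.
Then Σ (x_i + x_{i+1})·c_i = 1106, so x̄ = 1106 / (6·96) = 553/288.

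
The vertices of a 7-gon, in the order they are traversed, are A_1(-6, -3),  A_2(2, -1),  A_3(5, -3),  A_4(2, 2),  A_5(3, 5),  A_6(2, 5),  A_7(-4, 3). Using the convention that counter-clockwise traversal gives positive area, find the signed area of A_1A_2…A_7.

46

Σ = (12) + (-1) + (16) + (4) + (5) + (26) + (30) = 92
Signed area = Σ/2 = 46 (positive ⇒ counter-clockwise traversal).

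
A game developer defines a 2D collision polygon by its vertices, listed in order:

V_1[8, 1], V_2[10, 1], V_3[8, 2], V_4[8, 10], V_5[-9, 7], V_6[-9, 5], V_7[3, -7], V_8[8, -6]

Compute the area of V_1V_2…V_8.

190

Apply the shoelace (surveyor's) formula: 2A = Σ (x_i·y_{i+1} − x_{i+1}·y_i), indices taken mod 8.
V_1→V_2: (8)(1) − (10)(1) = -2
V_2→V_3: (10)(2) − (8)(1) = 12
V_3→V_4: (8)(10) − (8)(2) = 64
V_4→V_5: (8)(7) − (-9)(10) = 146
V_5→V_6: (-9)(5) − (-9)(7) = 18
V_6→V_7: (-9)(-7) − (3)(5) = 48
V_7→V_8: (3)(-6) − (8)(-7) = 38
V_8→V_1: (8)(1) − (8)(-6) = 56
Σ = 380
Area = |Σ|/2 = 190.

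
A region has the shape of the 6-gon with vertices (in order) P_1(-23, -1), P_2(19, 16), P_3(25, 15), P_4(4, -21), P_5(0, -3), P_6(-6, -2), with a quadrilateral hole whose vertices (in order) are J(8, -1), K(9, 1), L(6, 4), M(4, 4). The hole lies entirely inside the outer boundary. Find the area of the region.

550

Outer boundary:
Apply the shoelace formula: 2A = Σ (x_i·y_{i+1} − x_{i+1}·y_i), indices taken mod 6.
Σ = (-349) + (-115) + (-585) + (-12) + (-18) + (-40) = -1119
Area = |Σ|/2 = 559.5.
Hole:
Σ = (17) + (30) + (8) + (-36) = 19
Area = |Σ|/2 = 9.5.
Net area = 559.5 − 9.5 = 550.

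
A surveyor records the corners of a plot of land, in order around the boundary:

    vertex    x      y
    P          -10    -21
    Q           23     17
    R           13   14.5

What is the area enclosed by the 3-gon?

P→Q: (-10)(17) − (23)(-21) = 313
Q→R: (23)(14.5) − (13)(17) = 112.5
R→P: (13)(-21) − (-10)(14.5) = -128
Σ = 297.5
Area = |Σ|/2 = 148.75.

148.75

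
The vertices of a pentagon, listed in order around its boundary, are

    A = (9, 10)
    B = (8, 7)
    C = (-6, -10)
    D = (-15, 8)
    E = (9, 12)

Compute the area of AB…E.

Apply the shoelace (surveyor's) formula: 2A = Σ (x_i·y_{i+1} − x_{i+1}·y_i), indices taken mod 5.
A→B: (9)(7) − (8)(10) = -17
B→C: (8)(-10) − (-6)(7) = -38
C→D: (-6)(8) − (-15)(-10) = -198
D→E: (-15)(12) − (9)(8) = -252
E→A: (9)(10) − (9)(12) = -18
Σ = -523
Area = |Σ|/2 = 261.5.

261.5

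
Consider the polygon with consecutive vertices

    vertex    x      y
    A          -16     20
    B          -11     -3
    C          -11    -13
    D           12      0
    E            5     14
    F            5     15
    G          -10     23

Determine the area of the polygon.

Apply the shoelace (surveyor's) formula: 2A = Σ (x_i·y_{i+1} − x_{i+1}·y_i), indices taken mod 7.
A→B: (-16)(-3) − (-11)(20) = 268
B→C: (-11)(-13) − (-11)(-3) = 110
C→D: (-11)(0) − (12)(-13) = 156
D→E: (12)(14) − (5)(0) = 168
E→F: (5)(15) − (5)(14) = 5
F→G: (5)(23) − (-10)(15) = 265
G→A: (-10)(20) − (-16)(23) = 168
Σ = 1140
Area = |Σ|/2 = 570.

570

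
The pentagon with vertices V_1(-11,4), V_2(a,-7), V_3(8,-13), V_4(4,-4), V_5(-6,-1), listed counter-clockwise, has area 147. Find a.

Write out the shoelace sum; only the two edges meeting at V_2 involve a:
2·Area = [((-11)·(-7) − a·4) + (a·(-13) − 8·(-7))] + -43
       = -17·a + 90 = 294
⇒ a = -12.

-12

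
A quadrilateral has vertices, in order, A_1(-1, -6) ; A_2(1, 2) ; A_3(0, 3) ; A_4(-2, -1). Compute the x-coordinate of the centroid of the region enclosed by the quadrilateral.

Apply Gauss's area formula. First the cross-terms c_i = x_i·y_{i+1} − x_{i+1}·y_i:
  4, 3, 6, 11  ⇒  2A = 24, A = 12.
Then Σ (x_i + x_{i+1})·c_i = -42, so x̄ = -42 / (6·12) = -7/12.

-7/12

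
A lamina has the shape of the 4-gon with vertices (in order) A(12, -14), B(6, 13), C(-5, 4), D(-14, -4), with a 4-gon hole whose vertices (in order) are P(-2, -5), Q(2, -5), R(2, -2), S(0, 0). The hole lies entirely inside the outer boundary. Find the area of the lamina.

Outer boundary:
Apply the surveyor's formula: 2A = Σ (x_i·y_{i+1} − x_{i+1}·y_i), indices taken mod 4.
Cross-terms: 240, 89, 76, 244  ⇒  Σ = 649
Area = |Σ|/2 = 324.5.
Hole:
Apply the shoelace formula: 2A = Σ (x_i·y_{i+1} − x_{i+1}·y_i), indices taken mod 4.
Cross-terms: 20, 6, 0, 0  ⇒  Σ = 26
Area = |Σ|/2 = 13.
Net area = 324.5 − 13 = 311.5.

311.5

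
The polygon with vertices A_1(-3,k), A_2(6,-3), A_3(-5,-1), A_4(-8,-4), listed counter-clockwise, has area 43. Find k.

The doubled signed area Σ (x_i y_{i+1} − x_{i+1} y_i) is linear in k.
With k=0 it equals -12; the coefficient of k is -14 (from the two edges through A_1).
So -14·k + -12 = 2·43 = 86 ⇒ k = -7.

-7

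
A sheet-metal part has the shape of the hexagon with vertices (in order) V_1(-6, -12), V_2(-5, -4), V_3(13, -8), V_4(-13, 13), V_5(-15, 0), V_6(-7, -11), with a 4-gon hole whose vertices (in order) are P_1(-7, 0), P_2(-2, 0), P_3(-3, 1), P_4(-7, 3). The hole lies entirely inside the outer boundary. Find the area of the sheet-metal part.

241

Outer boundary:
Apply the surveyor's formula: 2A = Σ (x_i·y_{i+1} − x_{i+1}·y_i), indices taken mod 6.
Σ = (-36) + (92) + (65) + (195) + (165) + (18) = 499
Area = |Σ|/2 = 249.5.
Hole:
Σ = (0) + (-2) + (-2) + (21) = 17
Area = |Σ|/2 = 8.5.
Net area = 249.5 − 8.5 = 241.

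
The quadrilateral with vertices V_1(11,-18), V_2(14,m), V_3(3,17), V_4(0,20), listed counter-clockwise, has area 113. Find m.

-13

The doubled signed area Σ (x_i y_{i+1} − x_{i+1} y_i) is linear in m.
With m=0 it equals 330; the coefficient of m is 8 (from the two edges through V_2).
So 8·m + 330 = 2·113 = 226 ⇒ m = -13.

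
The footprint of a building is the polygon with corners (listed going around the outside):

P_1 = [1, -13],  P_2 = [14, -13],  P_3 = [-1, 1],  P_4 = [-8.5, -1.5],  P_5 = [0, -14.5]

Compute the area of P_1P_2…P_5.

Cross-terms: 169, 1, 10, 123.25, 14.5  ⇒  Σ = 317.75
Area = |Σ|/2 = 158.875.

158.875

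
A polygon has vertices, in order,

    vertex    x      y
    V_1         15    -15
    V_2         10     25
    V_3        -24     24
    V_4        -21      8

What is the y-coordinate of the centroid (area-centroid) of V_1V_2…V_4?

1411/144

Apply Gauss's area formula. First the cross-terms c_i = x_i·y_{i+1} − x_{i+1}·y_i:
  525, 840, 312, 195  ⇒  2A = 1872, A = 936.
Then Σ (y_i + y_{i+1})·c_i = 55029, so ȳ = 55029 / (6·936) = 1411/144.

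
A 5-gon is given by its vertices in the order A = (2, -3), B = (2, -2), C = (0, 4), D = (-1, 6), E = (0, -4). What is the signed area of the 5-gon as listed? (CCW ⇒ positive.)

13

Apply Gauss's area formula: 2A = Σ (x_i·y_{i+1} − x_{i+1}·y_i), indices taken mod 5.
Σ = (2) + (8) + (4) + (4) + (8) = 26
Signed area = Σ/2 = 13 (positive ⇒ counter-clockwise traversal).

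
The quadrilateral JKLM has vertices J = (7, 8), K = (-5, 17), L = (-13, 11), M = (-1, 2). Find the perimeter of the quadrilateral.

50

|JK| = √((-12)² + (9)²) = √225 = 15
|KL| = √((-8)² + (-6)²) = √100 = 10
|LM| = √((12)² + (-9)²) = √225 = 15
|MJ| = √((8)² + (6)²) = √100 = 10
Perimeter = 15 + 10 + 15 + 10 = 50.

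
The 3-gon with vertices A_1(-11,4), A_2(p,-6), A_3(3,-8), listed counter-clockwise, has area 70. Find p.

Write out the shoelace sum; only the two edges meeting at A_2 involve p:
2·Area = [((-11)·(-6) − p·4) + (p·(-8) − 3·(-6))] + -76
       = -12·p + 8 = 140
⇒ p = -11.

-11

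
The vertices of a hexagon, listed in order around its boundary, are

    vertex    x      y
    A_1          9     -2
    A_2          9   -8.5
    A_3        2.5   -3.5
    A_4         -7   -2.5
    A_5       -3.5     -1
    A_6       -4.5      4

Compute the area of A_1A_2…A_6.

73.375

Cross-terms: -58.5, -10.25, -30.75, -1.75, -18.5, -27  ⇒  Σ = -146.75
Area = |Σ|/2 = 73.375.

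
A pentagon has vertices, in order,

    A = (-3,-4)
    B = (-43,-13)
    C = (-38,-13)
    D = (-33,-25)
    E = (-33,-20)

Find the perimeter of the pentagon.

98

|AB| = √((-40)² + (-9)²) = √1681 = 41
|BC| = √((5)² + (0)²) = √25 = 5
|CD| = √((5)² + (-12)²) = √169 = 13
|DE| = √((0)² + (5)²) = √25 = 5
|EA| = √((30)² + (16)²) = √1156 = 34
Perimeter = 41 + 5 + 13 + 5 + 34 = 98.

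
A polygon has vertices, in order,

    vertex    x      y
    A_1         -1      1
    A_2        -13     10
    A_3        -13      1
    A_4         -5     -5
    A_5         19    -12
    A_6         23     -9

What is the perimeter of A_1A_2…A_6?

90

|A_1A_2| = √((-12)² + (9)²) = √225 = 15
|A_2A_3| = √((0)² + (-9)²) = √81 = 9
|A_3A_4| = √((8)² + (-6)²) = √100 = 10
|A_4A_5| = √((24)² + (-7)²) = √625 = 25
|A_5A_6| = √((4)² + (3)²) = √25 = 5
|A_6A_1| = √((-24)² + (10)²) = √676 = 26
Perimeter = 15 + 9 + 10 + 25 + 5 + 26 = 90.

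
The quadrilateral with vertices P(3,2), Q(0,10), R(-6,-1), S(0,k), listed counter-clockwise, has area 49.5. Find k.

-1

The doubled signed area Σ (x_i y_{i+1} − x_{i+1} y_i) is linear in k.
With k=0 it equals 90; the coefficient of k is -9 (from the two edges through S).
So -9·k + 90 = 2·49.5 = 99 ⇒ k = -1.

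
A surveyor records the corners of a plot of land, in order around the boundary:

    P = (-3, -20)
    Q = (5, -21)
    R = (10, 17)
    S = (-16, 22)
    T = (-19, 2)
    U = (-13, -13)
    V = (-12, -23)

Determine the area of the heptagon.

P→Q: (-3)(-21) − (5)(-20) = 163
Q→R: (5)(17) − (10)(-21) = 295
R→S: (10)(22) − (-16)(17) = 492
S→T: (-16)(2) − (-19)(22) = 386
T→U: (-19)(-13) − (-13)(2) = 273
U→V: (-13)(-23) − (-12)(-13) = 143
V→P: (-12)(-20) − (-3)(-23) = 171
Σ = 1923
Area = |Σ|/2 = 961.5.

961.5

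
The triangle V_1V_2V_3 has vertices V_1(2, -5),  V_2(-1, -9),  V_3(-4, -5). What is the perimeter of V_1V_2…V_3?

16

|V_1V_2| = √((-3)² + (-4)²) = √25 = 5
|V_2V_3| = √((-3)² + (4)²) = √25 = 5
|V_3V_1| = √((6)² + (0)²) = √36 = 6
Perimeter = 5 + 5 + 6 = 16.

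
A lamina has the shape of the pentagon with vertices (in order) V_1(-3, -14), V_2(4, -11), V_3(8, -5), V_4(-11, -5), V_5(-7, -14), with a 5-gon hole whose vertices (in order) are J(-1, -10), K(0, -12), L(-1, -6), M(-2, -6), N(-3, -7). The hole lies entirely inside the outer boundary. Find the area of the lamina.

Outer boundary:
Σ = (89) + (68) + (-95) + (119) + (56) = 237
Area = |Σ|/2 = 118.5.
Hole:
Apply the surveyor's formula: 2A = Σ (x_i·y_{i+1} − x_{i+1}·y_i), indices taken mod 5.
Σ = (12) + (-12) + (-6) + (-4) + (23) = 13
Area = |Σ|/2 = 6.5.
Net area = 118.5 − 6.5 = 112.

112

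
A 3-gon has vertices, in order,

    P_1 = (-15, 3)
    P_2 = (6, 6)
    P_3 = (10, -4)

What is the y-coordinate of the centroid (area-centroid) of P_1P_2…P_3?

5/3

Apply the surveyor's formula. First the cross-terms c_i = x_i·y_{i+1} − x_{i+1}·y_i:
  -108, -84, -30  ⇒  2A = -222, A = -111.
Then Σ (y_i + y_{i+1})·c_i = -1110, so ȳ = -1110 / (6·(-111)) = 5/3.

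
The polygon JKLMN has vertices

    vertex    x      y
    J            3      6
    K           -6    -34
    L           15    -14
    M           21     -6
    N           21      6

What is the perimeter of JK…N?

110

|JK| = √((-9)² + (-40)²) = √1681 = 41
|KL| = √((21)² + (20)²) = √841 = 29
|LM| = √((6)² + (8)²) = √100 = 10
|MN| = √((0)² + (12)²) = √144 = 12
|NJ| = √((-18)² + (0)²) = √324 = 18
Perimeter = 41 + 29 + 10 + 12 + 18 = 110.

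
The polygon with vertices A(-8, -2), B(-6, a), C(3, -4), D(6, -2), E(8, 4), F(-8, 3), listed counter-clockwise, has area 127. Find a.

-8

Write out the shoelace sum; only the two edges meeting at B involve a:
2·Area = [((-8)·a − (-6)·(-2)) + ((-6)·(-4) − 3·a)] + 154
       = -11·a + 166 = 254
⇒ a = -8.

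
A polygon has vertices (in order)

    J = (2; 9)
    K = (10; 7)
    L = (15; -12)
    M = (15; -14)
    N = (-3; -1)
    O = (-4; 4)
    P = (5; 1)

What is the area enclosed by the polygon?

192.5

Apply the surveyor's formula: 2A = Σ (x_i·y_{i+1} − x_{i+1}·y_i), indices taken mod 7.
Σ = (-76) + (-225) + (-30) + (-57) + (-16) + (-24) + (43) = -385
Area = |Σ|/2 = 192.5.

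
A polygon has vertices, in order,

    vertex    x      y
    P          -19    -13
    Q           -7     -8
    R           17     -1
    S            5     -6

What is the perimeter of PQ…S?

|PQ| = √((12)² + (5)²) = √169 = 13
|QR| = √((24)² + (7)²) = √625 = 25
|RS| = √((-12)² + (-5)²) = √169 = 13
|SP| = √((-24)² + (-7)²) = √625 = 25
Perimeter = 13 + 25 + 13 + 25 = 76.

76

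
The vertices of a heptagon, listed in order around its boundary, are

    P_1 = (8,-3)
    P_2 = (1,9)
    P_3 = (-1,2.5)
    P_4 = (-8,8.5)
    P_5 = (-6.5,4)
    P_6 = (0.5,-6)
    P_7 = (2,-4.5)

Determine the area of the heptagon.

99

Σ = (75) + (11.5) + (11.5) + (23.25) + (37) + (9.75) + (30) = 198
Area = |Σ|/2 = 99.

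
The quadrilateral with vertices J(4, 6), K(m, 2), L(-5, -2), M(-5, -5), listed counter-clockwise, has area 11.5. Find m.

0

The doubled signed area Σ (x_i y_{i+1} − x_{i+1} y_i) is linear in m.
With m=0 it equals 23; the coefficient of m is -8 (from the two edges through K).
So -8·m + 23 = 2·11.5 = 23 ⇒ m = 0.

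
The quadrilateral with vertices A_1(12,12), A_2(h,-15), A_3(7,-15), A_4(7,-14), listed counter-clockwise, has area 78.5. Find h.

The doubled signed area Σ (x_i y_{i+1} − x_{i+1} y_i) is linear in h.
With h=0 it equals 184; the coefficient of h is -27 (from the two edges through A_2).
So -27·h + 184 = 2·78.5 = 157 ⇒ h = 1.

1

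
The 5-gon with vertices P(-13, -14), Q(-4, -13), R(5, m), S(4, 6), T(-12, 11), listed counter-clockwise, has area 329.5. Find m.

The doubled signed area Σ (x_i y_{i+1} − x_{i+1} y_i) is linear in m.
With m=0 it equals 635; the coefficient of m is -8 (from the two edges through R).
So -8·m + 635 = 2·329.5 = 659 ⇒ m = -3.

-3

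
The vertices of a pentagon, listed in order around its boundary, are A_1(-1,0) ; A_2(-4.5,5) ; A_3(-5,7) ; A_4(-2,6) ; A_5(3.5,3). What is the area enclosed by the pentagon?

25.75

Apply the surveyor's formula: 2A = Σ (x_i·y_{i+1} − x_{i+1}·y_i), indices taken mod 5.
A_1→A_2: (-1)(5) − (-4.5)(0) = -5
A_2→A_3: (-4.5)(7) − (-5)(5) = -6.5
A_3→A_4: (-5)(6) − (-2)(7) = -16
A_4→A_5: (-2)(3) − (3.5)(6) = -27
A_5→A_1: (3.5)(0) − (-1)(3) = 3
Σ = -51.5
Area = |Σ|/2 = 25.75.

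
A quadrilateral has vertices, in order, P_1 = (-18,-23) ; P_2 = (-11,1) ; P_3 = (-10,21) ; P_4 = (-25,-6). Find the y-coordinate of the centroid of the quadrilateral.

Apply Gauss's area formula. First the cross-terms c_i = x_i·y_{i+1} − x_{i+1}·y_i:
  -271, -221, 585, 467  ⇒  2A = 560, A = 280.
Then Σ (y_i + y_{i+1})·c_i = -3668, so ȳ = -3668 / (6·280) = -131/60.

-131/60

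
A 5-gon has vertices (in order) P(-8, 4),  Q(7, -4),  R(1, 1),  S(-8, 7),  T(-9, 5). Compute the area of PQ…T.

28.5

Apply the surveyor's formula: 2A = Σ (x_i·y_{i+1} − x_{i+1}·y_i), indices taken mod 5.
Σ = (4) + (11) + (15) + (23) + (4) = 57
Area = |Σ|/2 = 28.5.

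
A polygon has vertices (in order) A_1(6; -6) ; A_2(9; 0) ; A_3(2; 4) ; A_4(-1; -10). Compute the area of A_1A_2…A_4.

70

Σ = (54) + (36) + (-16) + (66) = 140
Area = |Σ|/2 = 70.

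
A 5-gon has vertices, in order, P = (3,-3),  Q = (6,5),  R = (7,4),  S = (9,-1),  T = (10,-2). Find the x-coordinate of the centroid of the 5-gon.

Apply Gauss's area formula. First the cross-terms c_i = x_i·y_{i+1} − x_{i+1}·y_i:
  33, -11, -43, -8, -24  ⇒  2A = -53, A = -26.5.
Then Σ (x_i + x_{i+1})·c_i = -998, so x̄ = -998 / (6·(-26.5)) = 998/159.

998/159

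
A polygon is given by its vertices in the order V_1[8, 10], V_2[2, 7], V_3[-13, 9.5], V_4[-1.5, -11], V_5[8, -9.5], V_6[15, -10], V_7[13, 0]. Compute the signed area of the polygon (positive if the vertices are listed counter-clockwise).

Apply the shoelace formula: 2A = Σ (x_i·y_{i+1} − x_{i+1}·y_i), indices taken mod 7.
Cross-terms: 36, 110, 157.25, 102.25, 62.5, 130, 130  ⇒  Σ = 728
Signed area = Σ/2 = 364 (positive ⇒ counter-clockwise traversal).

364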